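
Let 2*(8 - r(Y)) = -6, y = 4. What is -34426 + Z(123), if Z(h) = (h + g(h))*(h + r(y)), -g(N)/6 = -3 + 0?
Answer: -15532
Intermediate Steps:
r(Y) = 11 (r(Y) = 8 - 1/2*(-6) = 8 + 3 = 11)
g(N) = 18 (g(N) = -6*(-3 + 0) = -6*(-3) = 18)
Z(h) = (11 + h)*(18 + h) (Z(h) = (h + 18)*(h + 11) = (18 + h)*(11 + h) = (11 + h)*(18 + h))
-34426 + Z(123) = -34426 + (198 + 123**2 + 29*123) = -34426 + (198 + 15129 + 3567) = -34426 + 18894 = -15532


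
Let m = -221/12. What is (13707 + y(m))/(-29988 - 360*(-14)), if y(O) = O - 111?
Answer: -162931/299376 ≈ -0.54424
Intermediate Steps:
m = -221/12 (m = -221*1/12 = -221/12 ≈ -18.417)
y(O) = -111 + O
(13707 + y(m))/(-29988 - 360*(-14)) = (13707 + (-111 - 221/12))/(-29988 - 360*(-14)) = (13707 - 1553/12)/(-29988 + 5040) = (162931/12)/(-24948) = (162931/12)*(-1/24948) = -162931/299376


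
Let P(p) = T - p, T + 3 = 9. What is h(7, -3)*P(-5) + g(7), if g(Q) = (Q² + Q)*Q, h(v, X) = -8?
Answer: 304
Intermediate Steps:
T = 6 (T = -3 + 9 = 6)
P(p) = 6 - p
g(Q) = Q*(Q + Q²) (g(Q) = (Q + Q²)*Q = Q*(Q + Q²))
h(7, -3)*P(-5) + g(7) = -8*(6 - 1*(-5)) + 7²*(1 + 7) = -8*(6 + 5) + 49*8 = -8*11 + 392 = -88 + 392 = 304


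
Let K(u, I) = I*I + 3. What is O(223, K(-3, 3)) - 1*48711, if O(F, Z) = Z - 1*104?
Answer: -48803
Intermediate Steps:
K(u, I) = 3 + I**2 (K(u, I) = I**2 + 3 = 3 + I**2)
O(F, Z) = -104 + Z (O(F, Z) = Z - 104 = -104 + Z)
O(223, K(-3, 3)) - 1*48711 = (-104 + (3 + 3**2)) - 1*48711 = (-104 + (3 + 9)) - 48711 = (-104 + 12) - 48711 = -92 - 48711 = -48803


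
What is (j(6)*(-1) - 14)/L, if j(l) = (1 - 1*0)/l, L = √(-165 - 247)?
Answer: 85*I*√103/1236 ≈ 0.69794*I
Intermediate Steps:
L = 2*I*√103 (L = √(-412) = 2*I*√103 ≈ 20.298*I)
j(l) = 1/l (j(l) = (1 + 0)/l = 1/l)
(j(6)*(-1) - 14)/L = (-1/6 - 14)/((2*I*√103)) = ((⅙)*(-1) - 14)*(-I*√103/206) = (-⅙ - 14)*(-I*√103/206) = -(-85)*I*√103/1236 = 85*I*√103/1236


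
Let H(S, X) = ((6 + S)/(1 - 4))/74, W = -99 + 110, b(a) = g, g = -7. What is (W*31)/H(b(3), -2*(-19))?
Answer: 75702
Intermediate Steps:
b(a) = -7
W = 11
H(S, X) = -1/37 - S/222 (H(S, X) = ((6 + S)/(-3))*(1/74) = ((6 + S)*(-⅓))*(1/74) = (-2 - S/3)*(1/74) = -1/37 - S/222)
(W*31)/H(b(3), -2*(-19)) = (11*31)/(-1/37 - 1/222*(-7)) = 341/(-1/37 + 7/222) = 341/(1/222) = 341*222 = 75702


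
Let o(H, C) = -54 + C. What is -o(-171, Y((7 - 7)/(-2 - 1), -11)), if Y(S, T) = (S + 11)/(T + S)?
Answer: 55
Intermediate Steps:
Y(S, T) = (11 + S)/(S + T)
-o(-171, Y((7 - 7)/(-2 - 1), -11)) = -(-54 + (11 + (7 - 7)/(-2 - 1))/((7 - 7)/(-2 - 1) - 11)) = -(-54 + (11 + 0/(-3))/(0/(-3) - 11)) = -(-54 + (11 + 0*(-1/3))/(0*(-1/3) - 11)) = -(-54 + (11 + 0)/(0 - 11)) = -(-54 + 11/(-11)) = -(-54 - 1/11*11) = -(-54 - 1) = -1*(-55) = 55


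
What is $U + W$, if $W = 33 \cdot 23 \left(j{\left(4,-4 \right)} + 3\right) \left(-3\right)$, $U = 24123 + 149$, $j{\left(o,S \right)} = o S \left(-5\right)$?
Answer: $-164719$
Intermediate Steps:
$j{\left(o,S \right)} = - 5 S o$ ($j{\left(o,S \right)} = S o \left(-5\right) = - 5 S o$)
$U = 24272$
$W = -188991$ ($W = 33 \cdot 23 \left(\left(-5\right) \left(-4\right) 4 + 3\right) \left(-3\right) = 759 \left(80 + 3\right) \left(-3\right) = 759 \cdot 83 \left(-3\right) = 759 \left(-249\right) = -188991$)
$U + W = 24272 - 188991 = -164719$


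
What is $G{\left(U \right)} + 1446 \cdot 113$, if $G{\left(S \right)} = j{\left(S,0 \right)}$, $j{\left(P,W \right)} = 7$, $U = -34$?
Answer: $163405$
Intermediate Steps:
$G{\left(S \right)} = 7$
$G{\left(U \right)} + 1446 \cdot 113 = 7 + 1446 \cdot 113 = 7 + 163398 = 163405$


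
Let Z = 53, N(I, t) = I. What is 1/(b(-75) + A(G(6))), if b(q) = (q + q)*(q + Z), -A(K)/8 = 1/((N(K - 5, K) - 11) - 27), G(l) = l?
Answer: 37/122108 ≈ 0.00030301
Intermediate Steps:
A(K) = -8/(-43 + K) (A(K) = -8/(((K - 5) - 11) - 27) = -8/(((-5 + K) - 11) - 27) = -8/((-16 + K) - 27) = -8/(-43 + K))
b(q) = 2*q*(53 + q) (b(q) = (q + q)*(q + 53) = (2*q)*(53 + q) = 2*q*(53 + q))
1/(b(-75) + A(G(6))) = 1/(2*(-75)*(53 - 75) - 8/(-43 + 6)) = 1/(2*(-75)*(-22) - 8/(-37)) = 1/(3300 - 8*(-1/37)) = 1/(3300 + 8/37) = 1/(122108/37) = 37/122108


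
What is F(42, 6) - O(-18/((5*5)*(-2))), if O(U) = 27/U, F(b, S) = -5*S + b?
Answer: -63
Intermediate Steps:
F(b, S) = b - 5*S
F(42, 6) - O(-18/((5*5)*(-2))) = (42 - 5*6) - 27/((-18/((5*5)*(-2)))) = (42 - 30) - 27/((-18/(25*(-2)))) = 12 - 27/((-18/(-50))) = 12 - 27/((-18*(-1/50))) = 12 - 27/9/25 = 12 - 27*25/9 = 12 - 1*75 = 12 - 75 = -63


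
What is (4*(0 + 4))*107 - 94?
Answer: 1618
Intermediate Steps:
(4*(0 + 4))*107 - 94 = (4*4)*107 - 94 = 16*107 - 94 = 1712 - 94 = 1618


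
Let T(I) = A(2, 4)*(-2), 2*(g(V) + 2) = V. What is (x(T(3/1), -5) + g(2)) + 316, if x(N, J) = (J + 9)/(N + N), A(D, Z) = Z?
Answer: 1259/4 ≈ 314.75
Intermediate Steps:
g(V) = -2 + V/2
T(I) = -8 (T(I) = 4*(-2) = -8)
x(N, J) = (9 + J)/(2*N) (x(N, J) = (9 + J)/((2*N)) = (9 + J)*(1/(2*N)) = (9 + J)/(2*N))
(x(T(3/1), -5) + g(2)) + 316 = ((½)*(9 - 5)/(-8) + (-2 + (½)*2)) + 316 = ((½)*(-⅛)*4 + (-2 + 1)) + 316 = (-¼ - 1) + 316 = -5/4 + 316 = 1259/4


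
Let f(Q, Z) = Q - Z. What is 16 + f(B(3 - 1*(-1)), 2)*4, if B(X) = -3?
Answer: -4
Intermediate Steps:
16 + f(B(3 - 1*(-1)), 2)*4 = 16 + (-3 - 1*2)*4 = 16 + (-3 - 2)*4 = 16 - 5*4 = 16 - 20 = -4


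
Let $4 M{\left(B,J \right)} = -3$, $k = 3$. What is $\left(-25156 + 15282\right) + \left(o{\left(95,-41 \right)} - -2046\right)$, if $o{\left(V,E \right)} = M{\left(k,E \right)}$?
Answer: $- \frac{31315}{4} \approx -7828.8$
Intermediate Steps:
$M{\left(B,J \right)} = - \frac{3}{4}$ ($M{\left(B,J \right)} = \frac{1}{4} \left(-3\right) = - \frac{3}{4}$)
$o{\left(V,E \right)} = - \frac{3}{4}$
$\left(-25156 + 15282\right) + \left(o{\left(95,-41 \right)} - -2046\right) = \left(-25156 + 15282\right) - - \frac{8181}{4} = -9874 + \left(- \frac{3}{4} + 2046\right) = -9874 + \frac{8181}{4} = - \frac{31315}{4}$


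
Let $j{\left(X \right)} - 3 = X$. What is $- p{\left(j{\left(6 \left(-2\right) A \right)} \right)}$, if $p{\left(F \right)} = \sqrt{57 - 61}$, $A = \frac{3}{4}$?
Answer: $- 2 i \approx - 2.0 i$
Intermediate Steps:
$A = \frac{3}{4}$ ($A = 3 \cdot \frac{1}{4} = \frac{3}{4} \approx 0.75$)
$j{\left(X \right)} = 3 + X$
$p{\left(F \right)} = 2 i$ ($p{\left(F \right)} = \sqrt{-4} = 2 i$)
$- p{\left(j{\left(6 \left(-2\right) A \right)} \right)} = - 2 i$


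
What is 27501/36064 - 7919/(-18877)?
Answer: 804727193/680780128 ≈ 1.1821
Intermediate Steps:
27501/36064 - 7919/(-18877) = 27501*(1/36064) - 7919*(-1/18877) = 27501/36064 + 7919/18877 = 804727193/680780128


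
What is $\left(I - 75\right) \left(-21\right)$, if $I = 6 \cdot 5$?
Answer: $945$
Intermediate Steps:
$I = 30$
$\left(I - 75\right) \left(-21\right) = \left(30 - 75\right) \left(-21\right) = \left(-45\right) \left(-21\right) = 945$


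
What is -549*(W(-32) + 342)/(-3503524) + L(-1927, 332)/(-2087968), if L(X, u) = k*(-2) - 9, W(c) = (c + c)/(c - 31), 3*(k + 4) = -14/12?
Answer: 3096433965607/57607562243952 ≈ 0.053750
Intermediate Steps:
k = -79/18 (k = -4 + (-14/12)/3 = -4 + (-14*1/12)/3 = -4 + (⅓)*(-7/6) = -4 - 7/18 = -79/18 ≈ -4.3889)
W(c) = 2*c/(-31 + c) (W(c) = (2*c)/(-31 + c) = 2*c/(-31 + c))
L(X, u) = -2/9 (L(X, u) = -79/18*(-2) - 9 = 79/9 - 9 = -2/9)
-549*(W(-32) + 342)/(-3503524) + L(-1927, 332)/(-2087968) = -549*(2*(-32)/(-31 - 32) + 342)/(-3503524) - 2/9/(-2087968) = -549*(2*(-32)/(-63) + 342)*(-1/3503524) - 2/9*(-1/2087968) = -549*(2*(-32)*(-1/63) + 342)*(-1/3503524) + 1/9395856 = -549*(64/63 + 342)*(-1/3503524) + 1/9395856 = -549*21610/63*(-1/3503524) + 1/9395856 = -1318210/7*(-1/3503524) + 1/9395856 = 659105/12262334 + 1/9395856 = 3096433965607/57607562243952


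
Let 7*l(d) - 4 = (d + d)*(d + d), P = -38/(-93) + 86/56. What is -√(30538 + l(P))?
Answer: -√2536865751343/9114 ≈ -174.76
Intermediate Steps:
P = 5063/2604 (P = -38*(-1/93) + 86*(1/56) = 38/93 + 43/28 = 5063/2604 ≈ 1.9443)
l(d) = 4/7 + 4*d²/7 (l(d) = 4/7 + ((d + d)*(d + d))/7 = 4/7 + ((2*d)*(2*d))/7 = 4/7 + (4*d²)/7 = 4/7 + 4*d²/7)
-√(30538 + l(P)) = -√(30538 + (4/7 + 4*(5063/2604)²/7)) = -√(30538 + (4/7 + (4/7)*(25633969/6780816))) = -√(30538 + (4/7 + 25633969/11866428)) = -√(30538 + 32414785/11866428) = -√(362409393049/11866428) = -√2536865751343/9114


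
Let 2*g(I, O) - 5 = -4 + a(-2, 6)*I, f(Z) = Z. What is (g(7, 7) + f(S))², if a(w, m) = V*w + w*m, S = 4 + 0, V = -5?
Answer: 25/4 ≈ 6.2500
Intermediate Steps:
S = 4
a(w, m) = -5*w + m*w (a(w, m) = -5*w + w*m = -5*w + m*w)
g(I, O) = ½ - I (g(I, O) = 5/2 + (-4 + (-2*(-5 + 6))*I)/2 = 5/2 + (-4 + (-2*1)*I)/2 = 5/2 + (-4 - 2*I)/2 = 5/2 + (-2 - I) = ½ - I)
(g(7, 7) + f(S))² = ((½ - 1*7) + 4)² = ((½ - 7) + 4)² = (-13/2 + 4)² = (-5/2)² = 25/4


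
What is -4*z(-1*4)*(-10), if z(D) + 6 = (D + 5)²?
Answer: -200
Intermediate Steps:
z(D) = -6 + (5 + D)² (z(D) = -6 + (D + 5)² = -6 + (5 + D)²)
-4*z(-1*4)*(-10) = -4*(-6 + (5 - 1*4)²)*(-10) = -4*(-6 + (5 - 4)²)*(-10) = -4*(-6 + 1²)*(-10) = -4*(-6 + 1)*(-10) = -4*(-5)*(-10) = 20*(-10) = -200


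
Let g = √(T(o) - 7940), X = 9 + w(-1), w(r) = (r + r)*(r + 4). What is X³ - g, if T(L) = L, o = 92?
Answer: 27 - 6*I*√218 ≈ 27.0 - 88.589*I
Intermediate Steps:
w(r) = 2*r*(4 + r) (w(r) = (2*r)*(4 + r) = 2*r*(4 + r))
X = 3 (X = 9 + 2*(-1)*(4 - 1) = 9 + 2*(-1)*3 = 9 - 6 = 3)
g = 6*I*√218 (g = √(92 - 7940) = √(-7848) = 6*I*√218 ≈ 88.589*I)
X³ - g = 3³ - 6*I*√218 = 27 - 6*I*√218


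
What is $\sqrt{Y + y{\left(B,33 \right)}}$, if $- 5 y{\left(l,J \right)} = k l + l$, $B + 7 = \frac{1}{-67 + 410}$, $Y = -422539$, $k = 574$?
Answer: $\frac{i \sqrt{1012584139}}{49} \approx 649.41 i$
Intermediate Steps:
$B = - \frac{2400}{343}$ ($B = -7 + \frac{1}{-67 + 410} = -7 + \frac{1}{343} = - \frac{2400}{343} \approx -6.9971$)
$y{\left(l,J \right)} = - 115 l$ ($y{\left(l,J \right)} = - \frac{574 l + l}{5} = - \frac{575 l}{5} = - 115 l$)
$\sqrt{Y + y{\left(B,33 \right)}} = \sqrt{-422539 - - \frac{276000}{343}} = \sqrt{-422539 + \frac{276000}{343}} = \sqrt{- \frac{144654877}{343}} = \frac{i \sqrt{1012584139}}{49}$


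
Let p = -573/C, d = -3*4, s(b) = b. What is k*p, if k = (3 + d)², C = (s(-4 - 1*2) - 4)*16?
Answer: 46413/160 ≈ 290.08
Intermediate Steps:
C = -160 (C = ((-4 - 1*2) - 4)*16 = ((-4 - 2) - 4)*16 = (-6 - 4)*16 = -10*16 = -160)
d = -12
p = 573/160 (p = -573/(-160) = -573*(-1/160) = 573/160 ≈ 3.5812)
k = 81 (k = (3 - 12)² = (-9)² = 81)
k*p = 81*(573/160) = 46413/160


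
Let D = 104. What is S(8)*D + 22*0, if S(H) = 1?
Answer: 104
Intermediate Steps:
S(8)*D + 22*0 = 1*104 + 22*0 = 104 + 0 = 104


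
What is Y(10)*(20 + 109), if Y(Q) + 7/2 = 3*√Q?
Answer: -903/2 + 387*√10 ≈ 772.30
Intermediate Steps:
Y(Q) = -7/2 + 3*√Q
Y(10)*(20 + 109) = (-7/2 + 3*√10)*(20 + 109) = (-7/2 + 3*√10)*129 = -903/2 + 387*√10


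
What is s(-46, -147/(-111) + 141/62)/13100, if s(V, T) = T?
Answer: 1651/6010280 ≈ 0.00027470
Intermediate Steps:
s(-46, -147/(-111) + 141/62)/13100 = (-147/(-111) + 141/62)/13100 = (-147*(-1/111) + 141*(1/62))*(1/13100) = (49/37 + 141/62)*(1/13100) = (8255/2294)*(1/13100) = 1651/6010280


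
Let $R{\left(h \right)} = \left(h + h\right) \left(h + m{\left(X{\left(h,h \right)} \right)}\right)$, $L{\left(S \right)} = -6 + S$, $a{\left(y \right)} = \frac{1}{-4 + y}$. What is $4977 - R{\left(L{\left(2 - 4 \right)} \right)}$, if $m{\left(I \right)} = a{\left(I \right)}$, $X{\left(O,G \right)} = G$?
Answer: $\frac{14543}{3} \approx 4847.7$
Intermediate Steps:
$m{\left(I \right)} = \frac{1}{-4 + I}$
$R{\left(h \right)} = 2 h \left(h + \frac{1}{-4 + h}\right)$ ($R{\left(h \right)} = \left(h + h\right) \left(h + \frac{1}{-4 + h}\right) = 2 h \left(h + \frac{1}{-4 + h}\right)$)
$4977 - R{\left(L{\left(2 - 4 \right)} \right)} = 4977 - \frac{2 \left(-6 + \left(2 - 4\right)\right) \left(1 + \left(-6 + \left(2 - 4\right)\right) \left(-4 + \left(-6 + \left(2 - 4\right)\right)\right)\right)}{-4 + \left(-6 + \left(2 - 4\right)\right)} = 4977 - \frac{2 \left(-6 - 2\right) \left(1 + \left(-6 - 2\right) \left(-4 - 8\right)\right)}{-4 - 8} = 4977 - 2 \left(-8\right) \frac{1}{-4 - 8} \left(1 - 8 \left(-4 - 8\right)\right) = 4977 - 2 \left(-8\right) \frac{1}{-12} \left(1 - -96\right) = 4977 - 2 \left(-8\right) \left(- \frac{1}{12}\right) \left(1 + 96\right) = 4977 - 2 \left(-8\right) \left(- \frac{1}{12}\right) 97 = 4977 - \frac{388}{3} = \frac{14543}{3}$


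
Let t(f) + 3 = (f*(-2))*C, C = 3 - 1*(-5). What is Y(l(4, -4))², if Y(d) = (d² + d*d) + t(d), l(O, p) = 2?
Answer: 729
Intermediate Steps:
C = 8 (C = 3 + 5 = 8)
t(f) = -3 - 16*f (t(f) = -3 + (f*(-2))*8 = -3 - 2*f*8 = -3 - 16*f)
Y(d) = -3 - 16*d + 2*d² (Y(d) = (d² + d*d) + (-3 - 16*d) = (d² + d²) + (-3 - 16*d) = 2*d² + (-3 - 16*d) = -3 - 16*d + 2*d²)
Y(l(4, -4))² = (-3 - 16*2 + 2*2²)² = (-3 - 32 + 2*4)² = (-3 - 32 + 8)² = (-27)² = 729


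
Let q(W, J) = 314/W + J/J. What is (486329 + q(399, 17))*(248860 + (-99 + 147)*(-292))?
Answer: 45570535066496/399 ≈ 1.1421e+11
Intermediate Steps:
q(W, J) = 1 + 314/W (q(W, J) = 314/W + 1 = 1 + 314/W)
(486329 + q(399, 17))*(248860 + (-99 + 147)*(-292)) = (486329 + (314 + 399)/399)*(248860 + (-99 + 147)*(-292)) = (486329 + (1/399)*713)*(248860 + 48*(-292)) = (486329 + 713/399)*(248860 - 14016) = (194045984/399)*234844 = 45570535066496/399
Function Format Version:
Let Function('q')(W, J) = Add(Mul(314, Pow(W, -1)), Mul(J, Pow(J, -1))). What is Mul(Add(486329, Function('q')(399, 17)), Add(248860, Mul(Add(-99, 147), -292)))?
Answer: Rational(45570535066496, 399) ≈ 1.1421e+11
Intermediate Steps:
Function('q')(W, J) = Add(1, Mul(314, Pow(W, -1))) (Function('q')(W, J) = Add(Mul(314, Pow(W, -1)), 1) = Add(1, Mul(314, Pow(W, -1))))
Mul(Add(486329, Function('q')(399, 17)), Add(248860, Mul(Add(-99, 147), -292))) = Mul(Add(486329, Mul(Pow(399, -1), Add(314, 399))), Add(248860, Mul(Add(-99, 147), -292))) = Mul(Add(486329, Mul(Rational(1, 399), 713)), Add(248860, Mul(48, -292))) = Mul(Add(486329, Rational(713, 399)), Add(248860, -14016)) = Mul(Rational(194045984, 399), 234844) = Rational(45570535066496, 399)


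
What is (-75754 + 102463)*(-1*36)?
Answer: -961524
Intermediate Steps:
(-75754 + 102463)*(-1*36) = 26709*(-36) = -961524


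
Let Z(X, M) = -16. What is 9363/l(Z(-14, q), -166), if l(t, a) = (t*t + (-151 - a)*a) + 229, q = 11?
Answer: -9363/2005 ≈ -4.6698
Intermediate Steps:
l(t, a) = 229 + t² + a*(-151 - a) (l(t, a) = (t² + a*(-151 - a)) + 229 = 229 + t² + a*(-151 - a))
9363/l(Z(-14, q), -166) = 9363/(229 + (-16)² - 1*(-166)² - 151*(-166)) = 9363/(229 + 256 - 1*27556 + 25066) = 9363/(229 + 256 - 27556 + 25066) = 9363/(-2005) = 9363*(-1/2005) = -9363/2005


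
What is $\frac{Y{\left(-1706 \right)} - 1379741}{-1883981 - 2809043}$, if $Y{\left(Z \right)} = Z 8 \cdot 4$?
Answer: $\frac{1434333}{4693024} \approx 0.30563$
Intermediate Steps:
$Y{\left(Z \right)} = 32 Z$ ($Y{\left(Z \right)} = 8 Z 4 = 32 Z$)
$\frac{Y{\left(-1706 \right)} - 1379741}{-1883981 - 2809043} = \frac{32 \left(-1706\right) - 1379741}{-1883981 - 2809043} = \frac{-54592 - 1379741}{-4693024} = \left(-1434333\right) \left(- \frac{1}{4693024}\right) = \frac{1434333}{4693024}$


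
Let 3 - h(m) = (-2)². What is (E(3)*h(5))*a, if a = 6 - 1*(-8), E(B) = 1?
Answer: -14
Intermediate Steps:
h(m) = -1 (h(m) = 3 - 1*(-2)² = 3 - 1*4 = 3 - 4 = -1)
a = 14 (a = 6 + 8 = 14)
(E(3)*h(5))*a = (1*(-1))*14 = -1*14 = -14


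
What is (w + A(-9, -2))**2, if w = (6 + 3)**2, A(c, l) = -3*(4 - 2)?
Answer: 5625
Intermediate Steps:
A(c, l) = -6 (A(c, l) = -3*2 = -6)
w = 81 (w = 9**2 = 81)
(w + A(-9, -2))**2 = (81 - 6)**2 = 75**2 = 5625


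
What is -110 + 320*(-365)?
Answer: -116910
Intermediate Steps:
-110 + 320*(-365) = -110 - 116800 = -116910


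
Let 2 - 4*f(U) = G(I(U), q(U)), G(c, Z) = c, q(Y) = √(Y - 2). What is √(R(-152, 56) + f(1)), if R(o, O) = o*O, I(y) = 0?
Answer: I*√34046/2 ≈ 92.258*I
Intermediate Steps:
R(o, O) = O*o
q(Y) = √(-2 + Y)
f(U) = ½ (f(U) = ½ - ¼*0 = ½ + 0 = ½)
√(R(-152, 56) + f(1)) = √(56*(-152) + ½) = √(-8512 + ½) = √(-17023/2) = I*√34046/2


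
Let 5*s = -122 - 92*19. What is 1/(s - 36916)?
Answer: -1/37290 ≈ -2.6817e-5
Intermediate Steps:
s = -374 (s = (-122 - 92*19)/5 = (-122 - 1748)/5 = (⅕)*(-1870) = -374)
1/(s - 36916) = 1/(-374 - 36916) = 1/(-37290) = -1/37290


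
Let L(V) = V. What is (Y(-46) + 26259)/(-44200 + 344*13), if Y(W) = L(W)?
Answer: -26213/39728 ≈ -0.65981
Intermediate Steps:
Y(W) = W
(Y(-46) + 26259)/(-44200 + 344*13) = (-46 + 26259)/(-44200 + 344*13) = 26213/(-44200 + 4472) = 26213/(-39728) = 26213*(-1/39728) = -26213/39728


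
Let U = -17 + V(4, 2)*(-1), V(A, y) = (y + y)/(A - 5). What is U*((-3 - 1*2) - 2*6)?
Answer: 221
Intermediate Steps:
V(A, y) = 2*y/(-5 + A) (V(A, y) = (2*y)/(-5 + A) = 2*y/(-5 + A))
U = -13 (U = -17 + (2*2/(-5 + 4))*(-1) = -17 + (2*2/(-1))*(-1) = -17 + (2*2*(-1))*(-1) = -17 - 4*(-1) = -17 + 4 = -13)
U*((-3 - 1*2) - 2*6) = -13*((-3 - 1*2) - 2*6) = -13*((-3 - 2) - 12) = -13*(-5 - 12) = -13*(-17) = 221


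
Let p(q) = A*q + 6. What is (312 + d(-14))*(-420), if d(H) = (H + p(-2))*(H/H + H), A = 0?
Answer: -174720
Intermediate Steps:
p(q) = 6 (p(q) = 0*q + 6 = 0 + 6 = 6)
d(H) = (1 + H)*(6 + H) (d(H) = (H + 6)*(H/H + H) = (6 + H)*(1 + H) = (1 + H)*(6 + H))
(312 + d(-14))*(-420) = (312 + (6 + (-14)**2 + 7*(-14)))*(-420) = (312 + (6 + 196 - 98))*(-420) = (312 + 104)*(-420) = 416*(-420) = -174720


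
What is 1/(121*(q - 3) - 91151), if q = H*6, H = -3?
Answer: -1/93692 ≈ -1.0673e-5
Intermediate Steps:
q = -18 (q = -3*6 = -18)
1/(121*(q - 3) - 91151) = 1/(121*(-18 - 3) - 91151) = 1/(121*(-21) - 91151) = 1/(-2541 - 91151) = 1/(-93692) = -1/93692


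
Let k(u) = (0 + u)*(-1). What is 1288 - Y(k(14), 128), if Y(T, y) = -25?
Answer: 1313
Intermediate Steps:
k(u) = -u (k(u) = u*(-1) = -u)
1288 - Y(k(14), 128) = 1288 - 1*(-25) = 1288 + 25 = 1313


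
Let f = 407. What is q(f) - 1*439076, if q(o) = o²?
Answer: -273427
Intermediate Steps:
q(f) - 1*439076 = 407² - 1*439076 = 165649 - 439076 = -273427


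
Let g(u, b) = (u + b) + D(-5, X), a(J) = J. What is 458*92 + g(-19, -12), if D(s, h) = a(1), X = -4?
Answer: 42106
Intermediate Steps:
D(s, h) = 1
g(u, b) = 1 + b + u (g(u, b) = (u + b) + 1 = (b + u) + 1 = 1 + b + u)
458*92 + g(-19, -12) = 458*92 + (1 - 12 - 19) = 42136 - 30 = 42106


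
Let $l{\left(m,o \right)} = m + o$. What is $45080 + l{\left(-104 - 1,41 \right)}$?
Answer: $45016$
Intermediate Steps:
$45080 + l{\left(-104 - 1,41 \right)} = 45080 + \left(\left(-104 - 1\right) + 41\right) = 45080 + \left(-105 + 41\right) = 45080 - 64 = 45016$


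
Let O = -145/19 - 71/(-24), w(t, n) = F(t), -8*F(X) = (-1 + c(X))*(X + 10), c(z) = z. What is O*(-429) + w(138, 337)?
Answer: -80511/152 ≈ -529.68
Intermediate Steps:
F(X) = -(-1 + X)*(10 + X)/8 (F(X) = -(-1 + X)*(X + 10)/8 = -(-1 + X)*(10 + X)/8)
w(t, n) = 5/4 - 9*t/8 - t²/8
O = -2131/456 (O = -145*1/19 - 71*(-1/24) = -145/19 + 71/24 = -2131/456 ≈ -4.6732)
O*(-429) + w(138, 337) = -2131/456*(-429) + (5/4 - 9/8*138 - ⅛*138²) = 304733/152 + (5/4 - 621/4 - ⅛*19044) = 304733/152 + (5/4 - 621/4 - 4761/2) = 304733/152 - 5069/2 = -80511/152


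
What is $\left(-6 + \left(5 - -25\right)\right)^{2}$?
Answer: $576$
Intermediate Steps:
$\left(-6 + \left(5 - -25\right)\right)^{2} = \left(-6 + \left(5 + 25\right)\right)^{2} = \left(-6 + 30\right)^{2} = 24^{2} = 576$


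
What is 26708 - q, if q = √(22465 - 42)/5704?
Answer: 26708 - √22423/5704 ≈ 26708.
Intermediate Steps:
q = √22423/5704 (q = √22423*(1/5704) = √22423/5704 ≈ 0.026252)
26708 - q = 26708 - √22423/5704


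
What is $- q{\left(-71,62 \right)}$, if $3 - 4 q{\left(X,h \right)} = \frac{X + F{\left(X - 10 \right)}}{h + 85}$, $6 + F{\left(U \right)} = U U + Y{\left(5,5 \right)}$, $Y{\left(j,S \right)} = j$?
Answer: $\frac{72}{7} \approx 10.286$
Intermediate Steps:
$F{\left(U \right)} = -1 + U^{2}$ ($F{\left(U \right)} = -6 + \left(U U + 5\right) = -6 + \left(U^{2} + 5\right) = -6 + \left(5 + U^{2}\right) = -1 + U^{2}$)
$q{\left(X,h \right)} = \frac{3}{4} - \frac{-1 + X + \left(-10 + X\right)^{2}}{4 \left(85 + h\right)}$ ($q{\left(X,h \right)} = \frac{3}{4} - \frac{\left(X + \left(-1 + \left(X - 10\right)^{2}\right)\right) \frac{1}{h + 85}}{4} = \frac{3}{4} - \frac{\left(X + \left(-1 + \left(-10 + X\right)^{2}\right)\right) \frac{1}{85 + h}}{4} = \frac{3}{4} - \frac{\left(-1 + X + \left(-10 + X\right)^{2}\right) \frac{1}{85 + h}}{4} = \frac{3}{4} - \frac{\frac{1}{85 + h} \left(-1 + X + \left(-10 + X\right)^{2}\right)}{4} = \frac{3}{4} - \frac{-1 + X + \left(-10 + X\right)^{2}}{4 \left(85 + h\right)}$)
$- q{\left(-71,62 \right)} = - \frac{256 - -71 - \left(-10 - 71\right)^{2} + 3 \cdot 62}{4 \left(85 + 62\right)} = - \frac{256 + 71 - \left(-81\right)^{2} + 186}{4 \cdot 147} = - \frac{256 + 71 - 6561 + 186}{4 \cdot 147} = - \frac{-6048}{4 \cdot 147} = \left(-1\right) \left(- \frac{72}{7}\right) = \frac{72}{7}$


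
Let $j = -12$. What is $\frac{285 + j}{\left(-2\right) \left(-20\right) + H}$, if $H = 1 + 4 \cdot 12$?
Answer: $\frac{273}{89} \approx 3.0674$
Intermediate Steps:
$H = 49$ ($H = 1 + 48 = 49$)
$\frac{285 + j}{\left(-2\right) \left(-20\right) + H} = \frac{285 - 12}{\left(-2\right) \left(-20\right) + 49} = \frac{273}{40 + 49} = \frac{273}{89}$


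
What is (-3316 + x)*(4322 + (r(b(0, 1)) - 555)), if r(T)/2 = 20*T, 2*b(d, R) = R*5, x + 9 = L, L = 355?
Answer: -11484990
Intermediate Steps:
x = 346 (x = -9 + 355 = 346)
b(d, R) = 5*R/2 (b(d, R) = (R*5)/2 = (5*R)/2 = 5*R/2)
r(T) = 40*T (r(T) = 2*(20*T) = 40*T)
(-3316 + x)*(4322 + (r(b(0, 1)) - 555)) = (-3316 + 346)*(4322 + (40*((5/2)*1) - 555)) = -2970*(4322 + (40*(5/2) - 555)) = -2970*(4322 + (100 - 555)) = -2970*(4322 - 455) = -2970*3867 = -11484990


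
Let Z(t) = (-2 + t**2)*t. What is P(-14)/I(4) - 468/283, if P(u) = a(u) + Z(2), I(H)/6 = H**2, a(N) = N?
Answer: -23879/13584 ≈ -1.7579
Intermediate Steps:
Z(t) = t*(-2 + t**2)
I(H) = 6*H**2
P(u) = 4 + u (P(u) = u + 2*(-2 + 2**2) = u + 2*(-2 + 4) = u + 2*2 = u + 4 = 4 + u)
P(-14)/I(4) - 468/283 = (4 - 14)/((6*4**2)) - 468/283 = -10/(6*16) - 468*1/283 = -10/96 - 468/283 = -10*1/96 - 468/283 = -5/48 - 468/283 = -23879/13584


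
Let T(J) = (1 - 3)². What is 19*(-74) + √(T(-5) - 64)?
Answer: -1406 + 2*I*√15 ≈ -1406.0 + 7.746*I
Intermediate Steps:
T(J) = 4 (T(J) = (-2)² = 4)
19*(-74) + √(T(-5) - 64) = 19*(-74) + √(4 - 64) = -1406 + √(-60) = -1406 + 2*I*√15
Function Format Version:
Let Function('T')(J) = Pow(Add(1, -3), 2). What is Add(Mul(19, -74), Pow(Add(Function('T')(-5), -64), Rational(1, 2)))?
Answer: Add(-1406, Mul(2, I, Pow(15, Rational(1, 2)))) ≈ Add(-1406.0, Mul(7.7460, I))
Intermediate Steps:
Function('T')(J) = 4 (Function('T')(J) = Pow(-2, 2) = 4)
Add(Mul(19, -74), Pow(Add(Function('T')(-5), -64), Rational(1, 2))) = Add(Mul(19, -74), Pow(Add(4, -64), Rational(1, 2))) = Add(-1406, Pow(-60, Rational(1, 2))) = Add(-1406, Mul(2, I, Pow(15, Rational(1, 2))))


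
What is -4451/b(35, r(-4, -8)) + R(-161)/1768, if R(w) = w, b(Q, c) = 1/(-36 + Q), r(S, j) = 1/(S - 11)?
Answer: 7869207/1768 ≈ 4450.9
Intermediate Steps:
r(S, j) = 1/(-11 + S)
-4451/b(35, r(-4, -8)) + R(-161)/1768 = -4451/(1/(-36 + 35)) - 161/1768 = -4451/(1/(-1)) - 161*1/1768 = -4451/(-1) - 161/1768 = -4451*(-1) - 161/1768 = 4451 - 161/1768 = 7869207/1768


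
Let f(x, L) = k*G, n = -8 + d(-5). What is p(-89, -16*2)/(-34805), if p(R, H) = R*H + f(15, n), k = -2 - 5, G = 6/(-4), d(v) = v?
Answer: -5717/69610 ≈ -0.082129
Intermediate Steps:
G = -3/2 (G = 6*(-¼) = -3/2 ≈ -1.5000)
k = -7
n = -13 (n = -8 - 5 = -13)
f(x, L) = 21/2 (f(x, L) = -7*(-3/2) = 21/2)
p(R, H) = 21/2 + H*R (p(R, H) = R*H + 21/2 = H*R + 21/2 = 21/2 + H*R)
p(-89, -16*2)/(-34805) = (21/2 - 16*2*(-89))/(-34805) = (21/2 - 32*(-89))*(-1/34805) = (21/2 + 2848)*(-1/34805) = (5717/2)*(-1/34805) = -5717/69610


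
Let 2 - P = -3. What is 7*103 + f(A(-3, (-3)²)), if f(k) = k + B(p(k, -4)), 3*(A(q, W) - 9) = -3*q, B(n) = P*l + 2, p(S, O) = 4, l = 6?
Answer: 765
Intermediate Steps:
P = 5 (P = 2 - 1*(-3) = 2 + 3 = 5)
B(n) = 32 (B(n) = 5*6 + 2 = 30 + 2 = 32)
A(q, W) = 9 - q (A(q, W) = 9 + (-3*q)/3 = 9 - q)
f(k) = 32 + k (f(k) = k + 32 = 32 + k)
7*103 + f(A(-3, (-3)²)) = 7*103 + (32 + (9 - 1*(-3))) = 721 + (32 + (9 + 3)) = 721 + (32 + 12) = 721 + 44 = 765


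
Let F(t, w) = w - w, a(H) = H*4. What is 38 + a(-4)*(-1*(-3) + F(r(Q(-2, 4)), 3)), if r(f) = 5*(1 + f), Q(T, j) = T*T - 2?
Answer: -10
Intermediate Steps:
Q(T, j) = -2 + T² (Q(T, j) = T² - 2 = -2 + T²)
r(f) = 5 + 5*f
a(H) = 4*H
F(t, w) = 0
38 + a(-4)*(-1*(-3) + F(r(Q(-2, 4)), 3)) = 38 + (4*(-4))*(-1*(-3) + 0) = 38 - 16*(3 + 0) = 38 - 16*3 = 38 - 48 = -10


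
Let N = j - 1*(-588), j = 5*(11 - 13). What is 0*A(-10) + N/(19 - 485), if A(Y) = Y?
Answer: -289/233 ≈ -1.2403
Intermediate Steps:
j = -10 (j = 5*(-2) = -10)
N = 578 (N = -10 - 1*(-588) = -10 + 588 = 578)
0*A(-10) + N/(19 - 485) = 0*(-10) + 578/(19 - 485) = 0 + 578/(-466) = 0 + 578*(-1/466) = 0 - 289/233 = -289/233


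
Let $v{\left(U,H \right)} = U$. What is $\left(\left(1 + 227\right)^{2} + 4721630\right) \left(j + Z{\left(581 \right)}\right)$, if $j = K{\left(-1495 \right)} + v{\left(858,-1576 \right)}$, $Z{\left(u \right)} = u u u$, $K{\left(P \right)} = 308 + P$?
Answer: $936213646359768$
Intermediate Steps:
$Z{\left(u \right)} = u^{3}$ ($Z{\left(u \right)} = u^{2} u = u^{3}$)
$j = -329$ ($j = \left(308 - 1495\right) + 858 = -1187 + 858 = -329$)
$\left(\left(1 + 227\right)^{2} + 4721630\right) \left(j + Z{\left(581 \right)}\right) = \left(\left(1 + 227\right)^{2} + 4721630\right) \left(-329 + 581^{3}\right) = \left(228^{2} + 4721630\right) \left(-329 + 196122941\right) = \left(51984 + 4721630\right) 196122612 = 4773614 \cdot 196122612 = 936213646359768$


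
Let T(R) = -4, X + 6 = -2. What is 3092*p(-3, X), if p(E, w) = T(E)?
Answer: -12368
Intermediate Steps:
X = -8 (X = -6 - 2 = -8)
p(E, w) = -4
3092*p(-3, X) = 3092*(-4) = -12368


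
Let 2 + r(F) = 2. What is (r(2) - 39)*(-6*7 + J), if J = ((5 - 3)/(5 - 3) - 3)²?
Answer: 1482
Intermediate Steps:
J = 4 (J = (2/2 - 3)² = (2*(½) - 3)² = (1 - 3)² = (-2)² = 4)
r(F) = 0 (r(F) = -2 + 2 = 0)
(r(2) - 39)*(-6*7 + J) = (0 - 39)*(-6*7 + 4) = -39*(-42 + 4) = -39*(-38) = 1482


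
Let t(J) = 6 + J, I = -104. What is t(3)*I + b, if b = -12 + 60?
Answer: -888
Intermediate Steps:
b = 48
t(3)*I + b = (6 + 3)*(-104) + 48 = 9*(-104) + 48 = -936 + 48 = -888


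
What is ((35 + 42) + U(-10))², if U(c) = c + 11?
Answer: 6084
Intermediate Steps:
U(c) = 11 + c
((35 + 42) + U(-10))² = ((35 + 42) + (11 - 10))² = (77 + 1)² = 78² = 6084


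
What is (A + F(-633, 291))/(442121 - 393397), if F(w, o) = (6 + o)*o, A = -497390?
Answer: -410963/48724 ≈ -8.4345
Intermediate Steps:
F(w, o) = o*(6 + o)
(A + F(-633, 291))/(442121 - 393397) = (-497390 + 291*(6 + 291))/(442121 - 393397) = (-497390 + 291*297)/48724 = (-497390 + 86427)*(1/48724) = -410963*1/48724 = -410963/48724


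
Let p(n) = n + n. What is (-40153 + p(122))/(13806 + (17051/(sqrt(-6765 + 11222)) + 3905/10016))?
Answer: -246366835291843279008/85200645567935101801 + 68266766379899904*sqrt(4457)/85200645567935101801 ≈ -2.8381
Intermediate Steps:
p(n) = 2*n
(-40153 + p(122))/(13806 + (17051/(sqrt(-6765 + 11222)) + 3905/10016)) = (-40153 + 2*122)/(13806 + (17051/(sqrt(-6765 + 11222)) + 3905/10016)) = (-40153 + 244)/(13806 + (17051/(sqrt(4457)) + 3905*(1/10016))) = -39909/(13806 + (17051*(sqrt(4457)/4457) + 3905/10016)) = -39909/(13806 + (17051*sqrt(4457)/4457 + 3905/10016)) = -39909/(13806 + (3905/10016 + 17051*sqrt(4457)/4457)) = -39909/(138284801/10016 + 17051*sqrt(4457)/4457)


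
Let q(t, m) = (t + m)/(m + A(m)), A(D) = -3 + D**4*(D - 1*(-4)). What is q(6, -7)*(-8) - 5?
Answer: -36073/7213 ≈ -5.0011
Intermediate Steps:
A(D) = -3 + D**4*(4 + D) (A(D) = -3 + D**4*(D + 4) = -3 + D**4*(4 + D))
q(t, m) = (m + t)/(-3 + m + m**5 + 4*m**4) (q(t, m) = (t + m)/(m + (-3 + m**5 + 4*m**4)) = (m + t)/(-3 + m + m**5 + 4*m**4))
q(6, -7)*(-8) - 5 = ((-7 + 6)/(-3 - 7 + (-7)**5 + 4*(-7)**4))*(-8) - 5 = (-1/(-3 - 7 - 16807 + 4*2401))*(-8) - 5 = (-1/(-3 - 7 - 16807 + 9604))*(-8) - 5 = (-1/(-7213))*(-8) - 5 = -1/7213*(-1)*(-8) - 5 = (1/7213)*(-8) - 5 = -8/7213 - 5 = -36073/7213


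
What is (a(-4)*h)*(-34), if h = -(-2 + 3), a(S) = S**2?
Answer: 544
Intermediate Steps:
h = -1 (h = -1*1 = -1)
(a(-4)*h)*(-34) = ((-4)**2*(-1))*(-34) = (16*(-1))*(-34) = -16*(-34) = 544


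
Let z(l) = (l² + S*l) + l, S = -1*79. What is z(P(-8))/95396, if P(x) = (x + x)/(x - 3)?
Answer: -3368/2885729 ≈ -0.0011671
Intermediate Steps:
P(x) = 2*x/(-3 + x) (P(x) = (2*x)/(-3 + x) = 2*x/(-3 + x))
S = -79
z(l) = l² - 78*l (z(l) = (l² - 79*l) + l = l² - 78*l)
z(P(-8))/95396 = ((2*(-8)/(-3 - 8))*(-78 + 2*(-8)/(-3 - 8)))/95396 = ((2*(-8)/(-11))*(-78 + 2*(-8)/(-11)))*(1/95396) = ((2*(-8)*(-1/11))*(-78 + 2*(-8)*(-1/11)))*(1/95396) = (16*(-78 + 16/11)/11)*(1/95396) = ((16/11)*(-842/11))*(1/95396) = -13472/121*1/95396 = -3368/2885729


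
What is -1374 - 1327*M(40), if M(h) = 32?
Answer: -43838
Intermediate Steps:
-1374 - 1327*M(40) = -1374 - 1327*32 = -1374 - 42464 = -43838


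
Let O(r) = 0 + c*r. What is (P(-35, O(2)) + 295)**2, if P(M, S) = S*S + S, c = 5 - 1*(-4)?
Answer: 405769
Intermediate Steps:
c = 9 (c = 5 + 4 = 9)
O(r) = 9*r (O(r) = 0 + 9*r = 9*r)
P(M, S) = S + S**2 (P(M, S) = S**2 + S = S + S**2)
(P(-35, O(2)) + 295)**2 = ((9*2)*(1 + 9*2) + 295)**2 = (18*(1 + 18) + 295)**2 = (18*19 + 295)**2 = (342 + 295)**2 = 637**2 = 405769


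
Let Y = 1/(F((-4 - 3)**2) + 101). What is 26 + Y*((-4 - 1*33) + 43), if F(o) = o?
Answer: 651/25 ≈ 26.040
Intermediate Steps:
Y = 1/150 (Y = 1/((-4 - 3)**2 + 101) = 1/((-7)**2 + 101) = 1/(49 + 101) = 1/150 ≈ 0.0066667)
26 + Y*((-4 - 1*33) + 43) = 26 + ((-4 - 1*33) + 43)/150 = 26 + ((-4 - 33) + 43)/150 = 26 + (-37 + 43)/150 = 26 + (1/150)*6 = 26 + 1/25 = 651/25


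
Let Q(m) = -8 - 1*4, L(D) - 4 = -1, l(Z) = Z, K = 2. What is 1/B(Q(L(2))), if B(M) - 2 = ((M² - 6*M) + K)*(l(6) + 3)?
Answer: 1/1964 ≈ 0.00050917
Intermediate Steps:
L(D) = 3 (L(D) = 4 - 1 = 3)
Q(m) = -12 (Q(m) = -8 - 4 = -12)
B(M) = 20 - 54*M + 9*M² (B(M) = 2 + ((M² - 6*M) + 2)*(6 + 3) = 2 + (2 + M² - 6*M)*9 = 2 + (18 - 54*M + 9*M²) = 20 - 54*M + 9*M²)
1/B(Q(L(2))) = 1/(20 - 54*(-12) + 9*(-12)²) = 1/(20 + 648 + 9*144) = 1/(20 + 648 + 1296) = 1/1964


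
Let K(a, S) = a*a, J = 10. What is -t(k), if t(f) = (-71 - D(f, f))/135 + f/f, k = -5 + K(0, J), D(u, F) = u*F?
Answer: -13/45 ≈ -0.28889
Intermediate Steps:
D(u, F) = F*u
K(a, S) = a²
k = -5 (k = -5 + 0² = -5 + 0 = -5)
t(f) = 64/135 - f²/135 (t(f) = (-71 - f*f)/135 + f/f = (-71 - f²)*(1/135) + 1 = (-71/135 - f²/135) + 1 = 64/135 - f²/135)
-t(k) = -(64/135 - 1/135*(-5)²) = -(64/135 - 1/135*25) = -(64/135 - 5/27) = -1*13/45 = -13/45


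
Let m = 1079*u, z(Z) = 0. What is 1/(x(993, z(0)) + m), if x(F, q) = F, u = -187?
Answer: -1/200780 ≈ -4.9806e-6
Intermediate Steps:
m = -201773 (m = 1079*(-187) = -201773)
1/(x(993, z(0)) + m) = 1/(993 - 201773) = 1/(-200780) = -1/200780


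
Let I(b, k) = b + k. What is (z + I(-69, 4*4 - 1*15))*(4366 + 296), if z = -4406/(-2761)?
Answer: -854740404/2761 ≈ -3.0958e+5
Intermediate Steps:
z = 4406/2761 (z = -4406*(-1/2761) = 4406/2761 ≈ 1.5958)
(z + I(-69, 4*4 - 1*15))*(4366 + 296) = (4406/2761 + (-69 + (4*4 - 1*15)))*(4366 + 296) = (4406/2761 + (-69 + (16 - 15)))*4662 = (4406/2761 + (-69 + 1))*4662 = (4406/2761 - 68)*4662 = -183342/2761*4662 = -854740404/2761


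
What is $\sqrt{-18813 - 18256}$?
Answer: $i \sqrt{37069} \approx 192.53 i$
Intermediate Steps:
$\sqrt{-18813 - 18256} = \sqrt{-37069} = i \sqrt{37069}$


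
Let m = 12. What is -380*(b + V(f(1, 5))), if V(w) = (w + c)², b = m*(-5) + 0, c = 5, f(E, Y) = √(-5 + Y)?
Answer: 13300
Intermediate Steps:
b = -60 (b = 12*(-5) + 0 = -60 + 0 = -60)
V(w) = (5 + w)² (V(w) = (w + 5)² = (5 + w)²)
-380*(b + V(f(1, 5))) = -380*(-60 + (5 + √(-5 + 5))²) = -380*(-60 + (5 + √0)²) = -380*(-60 + (5 + 0)²) = -380*(-60 + 5²) = -380*(-60 + 25) = -380*(-35) = 13300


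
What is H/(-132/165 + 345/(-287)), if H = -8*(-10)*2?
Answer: -229600/2873 ≈ -79.917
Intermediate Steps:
H = 160 (H = 80*2 = 160)
H/(-132/165 + 345/(-287)) = 160/(-132/165 + 345/(-287)) = 160/(-132*1/165 + 345*(-1/287)) = 160/(-⅘ - 345/287) = 160/(-2873/1435) = 160*(-1435/2873) = -229600/2873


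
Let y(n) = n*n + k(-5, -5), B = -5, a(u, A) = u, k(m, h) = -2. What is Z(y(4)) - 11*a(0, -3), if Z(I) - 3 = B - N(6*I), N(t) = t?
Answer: -86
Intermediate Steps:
y(n) = -2 + n² (y(n) = n*n - 2 = n² - 2 = -2 + n²)
Z(I) = -2 - 6*I (Z(I) = 3 + (-5 - 6*I) = -2 - 6*I)
Z(y(4)) - 11*a(0, -3) = (-2 - 6*(-2 + 4²)) - 11*0 = (-2 - 6*(-2 + 16)) + 0 = (-2 - 6*14) + 0 = (-2 - 84) + 0 = -86 + 0 = -86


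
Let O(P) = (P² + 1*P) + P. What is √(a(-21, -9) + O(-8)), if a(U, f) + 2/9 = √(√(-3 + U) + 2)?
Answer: √(430 + 9*√2*√(1 + I*√6))/3 ≈ 7.0495 + 0.09099*I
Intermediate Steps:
a(U, f) = -2/9 + √(2 + √(-3 + U)) (a(U, f) = -2/9 + √(√(-3 + U) + 2) = -2/9 + √(2 + √(-3 + U)))
O(P) = P² + 2*P (O(P) = (P² + P) + P = (P + P²) + P = P² + 2*P)
√(a(-21, -9) + O(-8)) = √((-2/9 + √(2 + √(-3 - 21))) - 8*(2 - 8)) = √((-2/9 + √(2 + √(-24))) - 8*(-6)) = √((-2/9 + √(2 + 2*I*√6)) + 48) = √(430/9 + √(2 + 2*I*√6))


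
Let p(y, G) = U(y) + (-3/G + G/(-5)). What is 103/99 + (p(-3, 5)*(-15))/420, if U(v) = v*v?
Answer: 10757/13860 ≈ 0.77612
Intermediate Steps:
U(v) = v²
p(y, G) = y² - 3/G - G/5 (p(y, G) = y² + (-3/G + G/(-5)) = y² + (-3/G + G*(-⅕)) = y² + (-3/G - G/5) = y² - 3/G - G/5)
103/99 + (p(-3, 5)*(-15))/420 = 103/99 + (((-3)² - 3/5 - ⅕*5)*(-15))/420 = 103*(1/99) + ((9 - 3*⅕ - 1)*(-15))*(1/420) = 103/99 + ((9 - ⅗ - 1)*(-15))*(1/420) = 103/99 + ((37/5)*(-15))*(1/420) = 103/99 - 111*1/420 = 103/99 - 37/140 = 10757/13860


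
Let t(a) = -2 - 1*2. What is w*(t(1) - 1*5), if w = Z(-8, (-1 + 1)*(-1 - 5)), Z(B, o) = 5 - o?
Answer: -45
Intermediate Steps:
t(a) = -4 (t(a) = -2 - 2 = -4)
w = 5 (w = 5 - (-1 + 1)*(-1 - 5) = 5 - 0*(-6) = 5 - 1*0 = 5 + 0 = 5)
w*(t(1) - 1*5) = 5*(-4 - 1*5) = 5*(-4 - 5) = 5*(-9) = -45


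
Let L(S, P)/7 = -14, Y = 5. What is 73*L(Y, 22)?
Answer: -7154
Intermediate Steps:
L(S, P) = -98 (L(S, P) = 7*(-14) = -98)
73*L(Y, 22) = 73*(-98) = -7154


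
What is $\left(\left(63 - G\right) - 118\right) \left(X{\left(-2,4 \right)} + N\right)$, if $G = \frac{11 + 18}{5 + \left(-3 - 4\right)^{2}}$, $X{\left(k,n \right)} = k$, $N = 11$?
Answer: $- \frac{2999}{6} \approx -499.83$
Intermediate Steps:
$G = \frac{29}{54}$ ($G = \frac{29}{5 + \left(-7\right)^{2}} = \frac{29}{5 + 49} = \frac{29}{54} \approx 0.53704$)
$\left(\left(63 - G\right) - 118\right) \left(X{\left(-2,4 \right)} + N\right) = \left(\left(63 - \frac{29}{54}\right) - 118\right) \left(-2 + 11\right) = \left(\left(63 - \frac{29}{54}\right) - 118\right) 9 = \left(\frac{3373}{54} - 118\right) 9 = \left(- \frac{2999}{54}\right) 9 = - \frac{2999}{6}$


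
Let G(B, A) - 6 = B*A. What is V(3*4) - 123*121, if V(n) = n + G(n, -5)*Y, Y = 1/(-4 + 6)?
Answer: -14898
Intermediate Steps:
G(B, A) = 6 + A*B (G(B, A) = 6 + B*A = 6 + A*B)
Y = ½ (Y = 1/2 = ½ ≈ 0.50000)
V(n) = 3 - 3*n/2 (V(n) = n + (6 - 5*n)*(½) = n + (3 - 5*n/2) = 3 - 3*n/2)
V(3*4) - 123*121 = (3 - 9*4/2) - 123*121 = (3 - 3/2*12) - 14883 = (3 - 18) - 14883 = -15 - 14883 = -14898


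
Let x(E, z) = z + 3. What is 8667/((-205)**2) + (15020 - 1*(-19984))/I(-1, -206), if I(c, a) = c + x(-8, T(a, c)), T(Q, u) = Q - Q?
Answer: 735530217/42025 ≈ 17502.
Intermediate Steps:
T(Q, u) = 0
x(E, z) = 3 + z
I(c, a) = 3 + c (I(c, a) = c + (3 + 0) = c + 3 = 3 + c)
8667/((-205)**2) + (15020 - 1*(-19984))/I(-1, -206) = 8667/((-205)**2) + (15020 - 1*(-19984))/(3 - 1) = 8667/42025 + (15020 + 19984)/2 = 8667*(1/42025) + 35004*(1/2) = 8667/42025 + 17502 = 735530217/42025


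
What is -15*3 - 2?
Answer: -47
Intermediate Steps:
-15*3 - 2 = -45 - 2 = -47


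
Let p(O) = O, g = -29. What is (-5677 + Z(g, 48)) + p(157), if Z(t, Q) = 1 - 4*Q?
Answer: -5711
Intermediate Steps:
(-5677 + Z(g, 48)) + p(157) = (-5677 + (1 - 4*48)) + 157 = (-5677 + (1 - 192)) + 157 = (-5677 - 191) + 157 = -5868 + 157 = -5711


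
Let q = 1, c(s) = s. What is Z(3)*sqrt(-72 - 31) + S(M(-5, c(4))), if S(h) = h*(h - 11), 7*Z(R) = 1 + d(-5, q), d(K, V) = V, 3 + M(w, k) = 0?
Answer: 42 + 2*I*sqrt(103)/7 ≈ 42.0 + 2.8997*I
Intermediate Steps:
M(w, k) = -3 (M(w, k) = -3 + 0 = -3)
Z(R) = 2/7 (Z(R) = (1 + 1)/7 = (1/7)*2 = 2/7)
S(h) = h*(-11 + h)
Z(3)*sqrt(-72 - 31) + S(M(-5, c(4))) = 2*sqrt(-72 - 31)/7 - 3*(-11 - 3) = 2*sqrt(-103)/7 - 3*(-14) = 2*(I*sqrt(103))/7 + 42 = 2*I*sqrt(103)/7 + 42 = 42 + 2*I*sqrt(103)/7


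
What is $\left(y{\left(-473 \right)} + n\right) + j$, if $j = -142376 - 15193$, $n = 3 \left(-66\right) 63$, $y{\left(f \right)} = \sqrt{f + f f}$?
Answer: $-170043 + 2 \sqrt{55814} \approx -1.6957 \cdot 10^{5}$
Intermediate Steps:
$y{\left(f \right)} = \sqrt{f + f^{2}}$
$n = -12474$ ($n = \left(-198\right) 63 = -12474$)
$j = -157569$ ($j = -142376 - 15193 = -157569$)
$\left(y{\left(-473 \right)} + n\right) + j = \left(\sqrt{- 473 \left(1 - 473\right)} - 12474\right) - 157569 = \left(\sqrt{\left(-473\right) \left(-472\right)} - 12474\right) - 157569 = \left(\sqrt{223256} - 12474\right) - 157569 = \left(2 \sqrt{55814} - 12474\right) - 157569 = \left(-12474 + 2 \sqrt{55814}\right) - 157569 = -170043 + 2 \sqrt{55814}$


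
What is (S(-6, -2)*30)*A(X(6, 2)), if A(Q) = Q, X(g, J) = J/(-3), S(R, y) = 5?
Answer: -100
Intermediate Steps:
X(g, J) = -J/3 (X(g, J) = J*(-1/3) = -J/3)
(S(-6, -2)*30)*A(X(6, 2)) = (5*30)*(-1/3*2) = 150*(-2/3) = -100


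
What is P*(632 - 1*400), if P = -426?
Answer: -98832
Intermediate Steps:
P*(632 - 1*400) = -426*(632 - 1*400) = -426*(632 - 400) = -426*232 = -98832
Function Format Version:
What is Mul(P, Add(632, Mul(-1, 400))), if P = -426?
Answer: -98832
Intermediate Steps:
Mul(P, Add(632, Mul(-1, 400))) = Mul(-426, Add(632, Mul(-1, 400))) = Mul(-426, Add(632, -400)) = Mul(-426, 232) = -98832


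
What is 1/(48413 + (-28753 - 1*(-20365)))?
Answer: 1/40025 ≈ 2.4984e-5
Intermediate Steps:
1/(48413 + (-28753 - 1*(-20365))) = 1/(48413 + (-28753 + 20365)) = 1/(48413 - 8388) = 1/40025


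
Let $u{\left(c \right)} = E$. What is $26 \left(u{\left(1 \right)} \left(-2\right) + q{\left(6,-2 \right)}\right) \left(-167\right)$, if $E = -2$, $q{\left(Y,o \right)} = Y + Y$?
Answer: $-69472$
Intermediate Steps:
$q{\left(Y,o \right)} = 2 Y$
$u{\left(c \right)} = -2$
$26 \left(u{\left(1 \right)} \left(-2\right) + q{\left(6,-2 \right)}\right) \left(-167\right) = 26 \left(\left(-2\right) \left(-2\right) + 2 \cdot 6\right) \left(-167\right) = 26 \left(4 + 12\right) \left(-167\right) = 26 \cdot 16 \left(-167\right) = 416 \left(-167\right) = -69472$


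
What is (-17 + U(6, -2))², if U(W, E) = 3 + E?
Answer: 256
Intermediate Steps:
(-17 + U(6, -2))² = (-17 + (3 - 2))² = (-17 + 1)² = (-16)² = 256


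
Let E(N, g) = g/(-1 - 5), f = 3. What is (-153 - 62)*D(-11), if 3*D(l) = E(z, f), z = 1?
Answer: 215/6 ≈ 35.833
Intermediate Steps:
E(N, g) = -g/6 (E(N, g) = g/(-6) = -g/6)
D(l) = -1/6 (D(l) = (-1/6*3)/3 = (1/3)*(-1/2) = -1/6)
(-153 - 62)*D(-11) = (-153 - 62)*(-1/6) = -215*(-1/6) = 215/6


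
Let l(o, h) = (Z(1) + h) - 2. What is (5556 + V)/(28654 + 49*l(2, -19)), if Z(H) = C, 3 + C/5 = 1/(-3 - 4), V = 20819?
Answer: 5275/5371 ≈ 0.98213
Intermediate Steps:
C = -110/7 (C = -15 + 5/(-3 - 4) = -15 + 5/(-7) = -15 + 5*(-1/7) = -15 - 5/7 = -110/7 ≈ -15.714)
Z(H) = -110/7
l(o, h) = -124/7 + h (l(o, h) = (-110/7 + h) - 2 = -124/7 + h)
(5556 + V)/(28654 + 49*l(2, -19)) = (5556 + 20819)/(28654 + 49*(-124/7 - 19)) = 26375/(28654 + 49*(-257/7)) = 26375/(28654 - 1799) = 26375/26855 = 26375*(1/26855) = 5275/5371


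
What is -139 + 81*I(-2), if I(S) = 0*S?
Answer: -139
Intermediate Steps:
I(S) = 0
-139 + 81*I(-2) = -139 + 81*0 = -139 + 0 = -139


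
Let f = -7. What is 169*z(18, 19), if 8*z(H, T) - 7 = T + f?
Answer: 3211/8 ≈ 401.38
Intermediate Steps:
z(H, T) = T/8 (z(H, T) = 7/8 + (T - 7)/8 = 7/8 + (-7 + T)/8 = 7/8 + (-7/8 + T/8) = T/8)
169*z(18, 19) = 169*((1/8)*19) = 169*(19/8) = 3211/8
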